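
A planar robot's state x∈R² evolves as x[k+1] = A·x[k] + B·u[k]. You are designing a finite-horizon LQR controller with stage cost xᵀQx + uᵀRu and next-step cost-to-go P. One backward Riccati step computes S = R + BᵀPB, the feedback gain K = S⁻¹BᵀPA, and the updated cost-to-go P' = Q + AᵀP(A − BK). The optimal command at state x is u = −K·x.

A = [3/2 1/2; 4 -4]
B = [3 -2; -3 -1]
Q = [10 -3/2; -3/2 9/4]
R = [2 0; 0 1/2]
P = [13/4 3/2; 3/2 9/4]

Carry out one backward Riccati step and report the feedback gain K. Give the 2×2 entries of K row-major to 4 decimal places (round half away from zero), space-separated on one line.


-0.6384 0.8457 -1.7594 1.1024

BᵀP = [5.2500 -2.2500; -8.0000 -5.2500]
S = R + BᵀPB = [2 0; 0 1/2] + [22.5000 -8.2500; -8.2500 21.2500] = [24.5000 -8.2500; -8.2500 21.7500]
BᵀPA = [-1.1250 11.6250; -33.0000 17.0000]
K = S⁻¹·BᵀPA = [-0.6384 0.8457; -1.7594 1.1024]
A−BK = [-0.1037 0.1677; 0.3255 -0.3605]
AᵀP(A−BK) = [2.5348 -2.2321; -2.2321 2.2405]
P' = Q + AᵀP(A−BK) = [12.5348 -3.7321; -3.7321 4.4905]
tr(P') = 17.0253


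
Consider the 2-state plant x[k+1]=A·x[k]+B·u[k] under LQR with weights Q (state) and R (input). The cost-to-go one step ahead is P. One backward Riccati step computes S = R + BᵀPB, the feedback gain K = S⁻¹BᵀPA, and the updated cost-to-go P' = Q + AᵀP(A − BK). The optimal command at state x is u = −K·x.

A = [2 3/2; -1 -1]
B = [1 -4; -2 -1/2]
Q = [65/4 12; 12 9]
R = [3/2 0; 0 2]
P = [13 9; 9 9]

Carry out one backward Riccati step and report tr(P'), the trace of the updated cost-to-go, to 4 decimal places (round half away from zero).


26.4546

BᵀP = [-5.0000 -9.0000; -56.5000 -40.5000]
S = R + BᵀPB = [3/2 0; 0 2] + [13.0000 24.5000; 24.5000 246.2500] = [14.5000 24.5000; 24.5000 248.2500]
BᵀPA = [-1.0000 1.5000; -72.5000 -44.2500]
K = S⁻¹·BᵀPA = [0.5094 0.4856; -0.3423 -0.2262]
A−BK = [0.1213 0.1097; -0.1523 -0.1419]
AᵀP(A−BK) = [0.6911 0.5881; 0.5881 0.5135]
P' = Q + AᵀP(A−BK) = [16.9411 12.5881; 12.5881 9.5135]
tr(P') = 26.4546


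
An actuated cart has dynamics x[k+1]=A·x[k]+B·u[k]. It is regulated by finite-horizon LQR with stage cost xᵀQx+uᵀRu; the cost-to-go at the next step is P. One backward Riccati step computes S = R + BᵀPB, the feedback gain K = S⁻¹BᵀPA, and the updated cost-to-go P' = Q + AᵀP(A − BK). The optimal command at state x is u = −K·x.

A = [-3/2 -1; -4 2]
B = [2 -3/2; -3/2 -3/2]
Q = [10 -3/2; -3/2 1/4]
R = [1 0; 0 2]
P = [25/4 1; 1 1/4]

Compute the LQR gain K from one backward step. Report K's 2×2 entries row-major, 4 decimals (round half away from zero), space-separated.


-0.4610 -0.3800 0.7139 -0.0034

BᵀP = [11.0000 1.6250; -10.8750 -1.8750]
S = R + BᵀPB = [1 0; 0 2] + [19.5625 -18.9375; -18.9375 19.1250] = [20.5625 -18.9375; -18.9375 21.1250]
BᵀPA = [-23.0000 -7.7500; 23.8125 7.1250]
K = S⁻¹·BᵀPA = [-0.4610 -0.3800; 0.7139 -0.0034]
A−BK = [0.4930 -0.2450; -3.6207 1.4248]
AᵀP(A−BK) = [2.4584 -0.2847; -0.2847 0.3290]
P' = Q + AᵀP(A−BK) = [12.4584 -1.7847; -1.7847 0.5790]
tr(P') = 13.0373


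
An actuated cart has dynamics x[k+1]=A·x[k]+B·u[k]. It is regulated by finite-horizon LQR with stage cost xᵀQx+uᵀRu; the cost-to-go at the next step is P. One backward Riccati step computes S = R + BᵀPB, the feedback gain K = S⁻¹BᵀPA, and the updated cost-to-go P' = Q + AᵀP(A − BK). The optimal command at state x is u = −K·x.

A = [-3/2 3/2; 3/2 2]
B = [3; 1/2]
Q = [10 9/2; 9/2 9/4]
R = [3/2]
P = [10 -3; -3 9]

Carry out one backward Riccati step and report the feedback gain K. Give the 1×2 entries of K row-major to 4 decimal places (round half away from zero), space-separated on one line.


-0.5841 0.3982

BᵀP = [28.5000 -4.5000]
S = R + BᵀPB = [3/2] + [83.2500] = [84.7500]
BᵀPA = [-49.5000 33.7500]
K = S⁻¹·BᵀPA = [-0.5841 0.3982]
A−BK = [0.2522 0.3053; 1.7920 1.8009]
AᵀP(A−BK) = [27.3385 26.4624; 26.4624 27.0597]
P' = Q + AᵀP(A−BK) = [37.3385 30.9624; 30.9624 29.3097]
tr(P') = 66.6482


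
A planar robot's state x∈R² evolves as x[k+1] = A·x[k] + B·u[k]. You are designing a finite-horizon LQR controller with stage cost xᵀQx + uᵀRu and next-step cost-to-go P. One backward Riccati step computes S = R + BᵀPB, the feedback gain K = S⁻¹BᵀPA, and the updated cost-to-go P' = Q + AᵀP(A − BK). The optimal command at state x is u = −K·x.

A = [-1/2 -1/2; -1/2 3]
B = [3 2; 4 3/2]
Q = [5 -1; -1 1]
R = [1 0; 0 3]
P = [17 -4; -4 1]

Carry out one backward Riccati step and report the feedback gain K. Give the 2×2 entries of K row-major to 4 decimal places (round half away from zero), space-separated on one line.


-0.1475 -0.3596 -0.0446 -0.2567

BᵀP = [35.0000 -8.0000; 28.0000 -6.5000]
S = R + BᵀPB = [1 0; 0 3] + [73.0000 58.0000; 58.0000 46.2500] = [74.0000 58.0000; 58.0000 49.2500]
BᵀPA = [-13.5000 -41.5000; -10.7500 -33.5000]
K = S⁻¹·BᵀPA = [-0.1475 -0.3596; -0.0446 -0.2567]
A−BK = [0.0316 1.0922; 0.1569 4.8235]
AᵀP(A−BK) = [0.0296 0.1357; 0.1357 1.7266]
P' = Q + AᵀP(A−BK) = [5.0296 -0.8643; -0.8643 2.7266]
tr(P') = 7.7562


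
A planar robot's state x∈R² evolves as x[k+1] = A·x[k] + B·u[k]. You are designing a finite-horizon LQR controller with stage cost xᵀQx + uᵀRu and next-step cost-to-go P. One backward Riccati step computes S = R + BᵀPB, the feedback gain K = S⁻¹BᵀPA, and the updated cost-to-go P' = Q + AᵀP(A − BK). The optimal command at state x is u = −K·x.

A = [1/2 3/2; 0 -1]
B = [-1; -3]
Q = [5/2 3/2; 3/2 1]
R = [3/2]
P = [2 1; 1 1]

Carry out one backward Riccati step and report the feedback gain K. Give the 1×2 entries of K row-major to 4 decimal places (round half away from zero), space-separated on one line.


BᵀP = [-5.0000 -4.0000]
S = R + BᵀPB = [3/2] + [17.0000] = [18.5000]
BᵀPA = [-2.5000 -3.5000]
K = S⁻¹·BᵀPA = [-0.1351 -0.1892]
A−BK = [0.3649 1.3108; -0.4054 -1.5676]
AᵀP(A−BK) = [0.1622 0.5270; 0.5270 1.8378]
P' = Q + AᵀP(A−BK) = [2.6622 2.0270; 2.0270 2.8378]
tr(P') = 5.5000

-0.1351 -0.1892


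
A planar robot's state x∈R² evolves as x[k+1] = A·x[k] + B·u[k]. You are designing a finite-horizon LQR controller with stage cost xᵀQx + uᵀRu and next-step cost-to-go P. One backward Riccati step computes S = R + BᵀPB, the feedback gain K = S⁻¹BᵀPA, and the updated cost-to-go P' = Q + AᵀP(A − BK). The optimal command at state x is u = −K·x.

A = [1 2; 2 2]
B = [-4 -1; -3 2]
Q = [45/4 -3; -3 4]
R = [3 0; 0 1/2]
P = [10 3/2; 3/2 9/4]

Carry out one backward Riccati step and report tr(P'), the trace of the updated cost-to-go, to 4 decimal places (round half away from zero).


16.6281

BᵀP = [-44.5000 -12.7500; -7.0000 3.0000]
S = R + BᵀPB = [3 0; 0 1/2] + [216.2500 19.0000; 19.0000 13.0000] = [219.2500 19.0000; 19.0000 13.5000]
BᵀPA = [-70.0000 -114.5000; -1.0000 -8.0000]
K = S⁻¹·BᵀPA = [-0.3563 -0.5363; 0.4274 0.1622]
A−BK = [0.0022 0.0170; 0.0763 0.0668]
AᵀP(A−BK) = [0.4858 0.6219; 0.6219 0.8923]
P' = Q + AᵀP(A−BK) = [11.7358 -2.3781; -2.3781 4.8923]
tr(P') = 16.6281


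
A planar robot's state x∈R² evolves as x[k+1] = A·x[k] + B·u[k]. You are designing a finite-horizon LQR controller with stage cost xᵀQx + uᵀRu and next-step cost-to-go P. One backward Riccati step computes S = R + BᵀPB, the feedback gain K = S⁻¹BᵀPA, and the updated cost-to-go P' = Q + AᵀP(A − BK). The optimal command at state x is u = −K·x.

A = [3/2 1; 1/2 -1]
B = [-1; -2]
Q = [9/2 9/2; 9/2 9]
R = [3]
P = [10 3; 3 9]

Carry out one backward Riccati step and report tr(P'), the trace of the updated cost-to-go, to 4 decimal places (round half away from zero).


35.8279

BᵀP = [-16.0000 -21.0000]
S = R + BᵀPB = [3] + [58.0000] = [61.0000]
BᵀPA = [-34.5000 5.0000]
K = S⁻¹·BᵀPA = [-0.5656 0.0820]
A−BK = [0.9344 1.0820; -0.6311 -0.8361]
AᵀP(A−BK) = [9.7377 10.3279; 10.3279 12.5902]
P' = Q + AᵀP(A−BK) = [14.2377 14.8279; 14.8279 21.5902]
tr(P') = 35.8279


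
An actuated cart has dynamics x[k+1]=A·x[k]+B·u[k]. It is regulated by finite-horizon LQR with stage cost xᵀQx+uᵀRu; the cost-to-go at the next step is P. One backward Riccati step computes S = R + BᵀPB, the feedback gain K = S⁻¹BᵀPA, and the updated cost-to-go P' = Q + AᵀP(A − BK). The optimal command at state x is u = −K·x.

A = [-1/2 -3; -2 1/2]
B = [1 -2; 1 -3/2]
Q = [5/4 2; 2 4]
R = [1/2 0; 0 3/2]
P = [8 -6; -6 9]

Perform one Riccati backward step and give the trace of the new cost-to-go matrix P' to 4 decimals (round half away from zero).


68.5530

BᵀP = [2.0000 3.0000; -7.0000 -1.5000]
S = R + BᵀPB = [1/2 0; 0 3/2] + [5.0000 -8.5000; -8.5000 16.2500] = [5.5000 -8.5000; -8.5000 17.7500]
BᵀPA = [-7.0000 -4.5000; 6.5000 20.2500]
K = S⁻¹·BᵀPA = [-2.7192 3.6355; -0.9360 2.8818]
A−BK = [0.3473 -0.8719; -0.6847 1.1872]
AᵀP(A−BK) = [13.0493 -24.7833; -24.7833 50.2537]
P' = Q + AᵀP(A−BK) = [14.2993 -22.7833; -22.7833 54.2537]
tr(P') = 68.5530


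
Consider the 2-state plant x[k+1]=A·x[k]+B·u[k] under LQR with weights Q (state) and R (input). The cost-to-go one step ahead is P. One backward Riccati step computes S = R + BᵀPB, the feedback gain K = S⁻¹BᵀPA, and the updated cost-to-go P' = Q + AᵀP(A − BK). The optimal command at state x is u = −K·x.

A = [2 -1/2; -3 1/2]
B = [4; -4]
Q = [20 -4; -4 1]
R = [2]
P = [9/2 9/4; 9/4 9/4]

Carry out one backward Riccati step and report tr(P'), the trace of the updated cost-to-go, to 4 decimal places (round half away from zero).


BᵀP = [9.0000 0.0000]
S = R + BᵀPB = [2] + [36.0000] = [38.0000]
BᵀPA = [18.0000 -4.5000]
K = S⁻¹·BᵀPA = [0.4737 -0.1184]
A−BK = [0.1053 -0.0263; -1.1053 0.0263]
AᵀP(A−BK) = [2.7237 -0.1184; -0.1184 0.0296]
P' = Q + AᵀP(A−BK) = [22.7237 -4.1184; -4.1184 1.0296]
tr(P') = 23.7533

23.7533


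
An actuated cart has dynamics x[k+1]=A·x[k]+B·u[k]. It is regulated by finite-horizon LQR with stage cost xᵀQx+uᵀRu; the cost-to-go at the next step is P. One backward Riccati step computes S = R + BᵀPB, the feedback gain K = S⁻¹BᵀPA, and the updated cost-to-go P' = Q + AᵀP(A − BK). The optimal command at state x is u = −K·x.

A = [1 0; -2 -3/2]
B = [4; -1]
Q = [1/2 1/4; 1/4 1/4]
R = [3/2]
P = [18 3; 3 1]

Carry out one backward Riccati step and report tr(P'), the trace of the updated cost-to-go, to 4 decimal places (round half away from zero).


BᵀP = [69.0000 11.0000]
S = R + BᵀPB = [3/2] + [265.0000] = [266.5000]
BᵀPA = [47.0000 -16.5000]
K = S⁻¹·BᵀPA = [0.1764 -0.0619]
A−BK = [0.2946 0.2477; -1.8236 -1.5619]
AᵀP(A−BK) = [1.7111 1.4099; 1.4099 1.2284]
P' = Q + AᵀP(A−BK) = [2.2111 1.6599; 1.6599 1.4784]
tr(P') = 3.6895

3.6895


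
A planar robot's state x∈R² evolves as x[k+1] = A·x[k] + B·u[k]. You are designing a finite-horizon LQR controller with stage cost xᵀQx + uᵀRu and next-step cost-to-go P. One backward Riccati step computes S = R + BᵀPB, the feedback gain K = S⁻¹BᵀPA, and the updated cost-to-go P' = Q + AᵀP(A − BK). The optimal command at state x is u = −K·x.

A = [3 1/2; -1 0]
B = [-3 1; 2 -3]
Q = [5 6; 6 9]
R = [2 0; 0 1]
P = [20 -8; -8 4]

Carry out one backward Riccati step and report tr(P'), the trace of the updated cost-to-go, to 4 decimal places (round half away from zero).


16.1415

BᵀP = [-76.0000 32.0000; 44.0000 -20.0000]
S = R + BᵀPB = [2 0; 0 1] + [292.0000 -172.0000; -172.0000 104.0000] = [294.0000 -172.0000; -172.0000 105.0000]
BᵀPA = [-260.0000 -38.0000; 152.0000 22.0000]
K = S⁻¹·BᵀPA = [-0.8989 -0.1602; -0.0249 -0.0529]
A−BK = [0.3281 0.0723; 0.7232 0.1617]
AᵀP(A−BK) = [2.0653 0.3888; 0.3888 0.0762]
P' = Q + AᵀP(A−BK) = [7.0653 6.3888; 6.3888 9.0762]
tr(P') = 16.1415


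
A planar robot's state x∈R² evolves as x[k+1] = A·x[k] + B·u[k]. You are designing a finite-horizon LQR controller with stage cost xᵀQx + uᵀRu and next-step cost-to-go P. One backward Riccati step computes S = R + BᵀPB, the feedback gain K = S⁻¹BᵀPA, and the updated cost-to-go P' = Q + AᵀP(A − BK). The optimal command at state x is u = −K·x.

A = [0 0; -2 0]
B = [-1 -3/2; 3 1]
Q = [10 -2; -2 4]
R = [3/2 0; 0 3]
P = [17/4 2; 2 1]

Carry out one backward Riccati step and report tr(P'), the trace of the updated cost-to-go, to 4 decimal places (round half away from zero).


BᵀP = [1.7500 1.0000; -4.3750 -2.0000]
S = R + BᵀPB = [3/2 0; 0 3] + [1.2500 -1.6250; -1.6250 4.5625] = [2.7500 -1.6250; -1.6250 7.5625]
BᵀPA = [-2.0000 0.0000; 4.0000 0.0000]
K = S⁻¹·BᵀPA = [-0.4750 0.0000; 0.4269 0.0000]
A−BK = [0.1652 0.0000; -1.0017 0.0000]
AᵀP(A−BK) = [1.3425 0.0000; 0.0000 0.0000]
P' = Q + AᵀP(A−BK) = [11.3425 -2.0000; -2.0000 4.0000]
tr(P') = 15.3425

15.3425


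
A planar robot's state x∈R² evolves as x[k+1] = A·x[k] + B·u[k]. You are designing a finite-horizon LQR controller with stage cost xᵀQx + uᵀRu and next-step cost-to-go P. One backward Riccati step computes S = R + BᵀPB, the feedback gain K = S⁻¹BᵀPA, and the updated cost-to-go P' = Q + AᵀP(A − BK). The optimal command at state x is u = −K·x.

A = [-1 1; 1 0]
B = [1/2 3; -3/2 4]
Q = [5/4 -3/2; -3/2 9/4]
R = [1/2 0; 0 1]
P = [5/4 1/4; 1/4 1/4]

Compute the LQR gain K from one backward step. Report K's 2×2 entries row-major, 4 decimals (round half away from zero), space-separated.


-0.5352 0.3042 -0.1408 0.2169

BᵀP = [0.2500 -0.2500; 4.7500 1.7500]
S = R + BᵀPB = [1/2 0; 0 1] + [0.5000 -0.2500; -0.2500 21.2500] = [1.0000 -0.2500; -0.2500 22.2500]
BᵀPA = [-0.5000 0.2500; -3.0000 4.7500]
K = S⁻¹·BᵀPA = [-0.5352 0.3042; -0.1408 0.2169]
A−BK = [-0.3099 0.1972; 0.7606 -0.4113]
AᵀP(A−BK) = [0.3099 -0.1972; -0.1972 0.1437]
P' = Q + AᵀP(A−BK) = [1.5599 -1.6972; -1.6972 2.3937]
tr(P') = 3.9535


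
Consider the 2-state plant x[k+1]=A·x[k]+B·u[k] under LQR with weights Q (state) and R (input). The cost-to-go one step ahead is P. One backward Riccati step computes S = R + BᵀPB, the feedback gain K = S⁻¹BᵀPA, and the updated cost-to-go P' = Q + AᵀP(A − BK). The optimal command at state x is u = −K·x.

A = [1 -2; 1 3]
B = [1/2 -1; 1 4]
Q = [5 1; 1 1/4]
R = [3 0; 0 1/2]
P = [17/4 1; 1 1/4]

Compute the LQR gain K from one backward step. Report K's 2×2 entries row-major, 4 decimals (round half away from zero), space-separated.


0.7244 -0.7402 -0.2126 0.5433

BᵀP = [3.1250 0.7500; -0.2500 0.0000]
S = R + BᵀPB = [3 0; 0 1/2] + [2.3125 -0.1250; -0.1250 0.2500] = [5.3125 -0.1250; -0.1250 0.7500]
BᵀPA = [3.8750 -4.0000; -0.2500 0.5000]
K = S⁻¹·BᵀPA = [0.7244 -0.7402; -0.2126 0.5433]
A−BK = [0.4252 -1.0866; 1.1260 1.5669]
AᵀP(A−BK) = [3.6398 -3.7461; -3.7461 4.0177]
P' = Q + AᵀP(A−BK) = [8.6398 -2.7461; -2.7461 4.2677]
tr(P') = 12.9075


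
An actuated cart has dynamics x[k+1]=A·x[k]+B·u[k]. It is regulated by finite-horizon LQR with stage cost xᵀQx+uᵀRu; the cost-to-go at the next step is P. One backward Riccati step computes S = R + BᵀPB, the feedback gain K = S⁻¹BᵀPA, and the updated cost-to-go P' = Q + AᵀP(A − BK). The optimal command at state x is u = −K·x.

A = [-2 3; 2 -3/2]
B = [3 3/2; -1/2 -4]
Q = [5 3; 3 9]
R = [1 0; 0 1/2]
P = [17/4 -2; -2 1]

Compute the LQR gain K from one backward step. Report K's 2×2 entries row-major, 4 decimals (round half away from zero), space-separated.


BᵀP = [13.7500 -6.5000; 14.3750 -7.0000]
S = R + BᵀPB = [1 0; 0 1/2] + [44.5000 46.6250; 46.6250 49.5625] = [45.5000 46.6250; 46.6250 50.0625]
BᵀPA = [-40.5000 51.0000; -42.7500 53.6250]
K = S⁻¹·BᵀPA = [-0.3301 0.5091; -0.5465 0.5970]
A−BK = [-0.1900 0.5772; -0.3511 1.1426]
AᵀP(A−BK) = [0.2681 -0.3589; -0.3589 0.5208]
P' = Q + AᵀP(A−BK) = [5.2681 2.6411; 2.6411 9.5208]
tr(P') = 14.7890

-0.3301 0.5091 -0.5465 0.5970


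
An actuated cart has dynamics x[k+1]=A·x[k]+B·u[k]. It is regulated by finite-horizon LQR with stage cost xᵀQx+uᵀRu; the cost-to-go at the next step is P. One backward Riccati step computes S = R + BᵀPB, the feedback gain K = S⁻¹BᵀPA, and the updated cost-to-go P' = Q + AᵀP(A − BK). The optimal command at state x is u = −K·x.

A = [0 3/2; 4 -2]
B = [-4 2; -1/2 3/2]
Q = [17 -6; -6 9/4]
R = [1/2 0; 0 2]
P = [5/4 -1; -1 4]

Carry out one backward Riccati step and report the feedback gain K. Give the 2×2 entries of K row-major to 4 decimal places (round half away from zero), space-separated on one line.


BᵀP = [-4.5000 2.0000; 1.0000 4.0000]
S = R + BᵀPB = [1/2 0; 0 2] + [17.0000 -6.0000; -6.0000 8.0000] = [17.5000 -6.0000; -6.0000 10.0000]
BᵀPA = [8.0000 -10.7500; 16.0000 -6.5000]
K = S⁻¹·BᵀPA = [1.2662 -1.0540; 2.3597 -1.2824]
A−BK = [0.3453 -0.1511; 1.0935 -0.6034]
AᵀP(A−BK) = [16.1151 -9.0504; -9.0504 5.1470]
P' = Q + AᵀP(A−BK) = [33.1151 -15.0504; -15.0504 7.3970]
tr(P') = 40.5121

1.2662 -1.0540 2.3597 -1.2824


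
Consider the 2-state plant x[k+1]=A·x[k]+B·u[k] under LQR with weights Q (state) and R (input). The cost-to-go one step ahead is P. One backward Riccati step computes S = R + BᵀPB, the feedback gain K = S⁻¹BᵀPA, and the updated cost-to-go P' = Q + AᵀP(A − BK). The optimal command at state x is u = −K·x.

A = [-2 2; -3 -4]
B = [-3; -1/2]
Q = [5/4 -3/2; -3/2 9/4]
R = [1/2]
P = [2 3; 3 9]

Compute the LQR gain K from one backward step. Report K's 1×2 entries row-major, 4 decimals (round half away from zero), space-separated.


BᵀP = [-7.5000 -13.5000]
S = R + BᵀPB = [1/2] + [29.2500] = [29.7500]
BᵀPA = [55.5000 39.0000]
K = S⁻¹·BᵀPA = [1.8655 1.3109]
A−BK = [3.5966 5.9328; -2.0672 -3.3445]
AᵀP(A−BK) = [21.4622 33.2437; 33.2437 52.8739]
P' = Q + AᵀP(A−BK) = [22.7122 31.7437; 31.7437 55.1239]
tr(P') = 77.8361

1.8655 1.3109


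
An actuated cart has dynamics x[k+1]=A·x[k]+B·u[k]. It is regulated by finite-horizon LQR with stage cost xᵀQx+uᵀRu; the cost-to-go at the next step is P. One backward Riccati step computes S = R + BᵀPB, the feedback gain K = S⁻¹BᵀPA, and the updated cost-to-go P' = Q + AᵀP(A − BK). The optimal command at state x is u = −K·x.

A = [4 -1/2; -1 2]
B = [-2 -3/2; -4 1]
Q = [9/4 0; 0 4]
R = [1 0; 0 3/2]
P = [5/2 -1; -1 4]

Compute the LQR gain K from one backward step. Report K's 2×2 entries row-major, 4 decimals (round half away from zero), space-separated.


BᵀP = [-1.0000 -14.0000; -4.7500 5.5000]
S = R + BᵀPB = [1 0; 0 3/2] + [58.0000 -12.5000; -12.5000 12.6250] = [59.0000 -12.5000; -12.5000 14.1250]
BᵀPA = [10.0000 -27.5000; -24.5000 13.3750]
K = S⁻¹·BᵀPA = [-0.2437 -0.3267; -1.9502 0.6577]
A−BK = [0.5874 -0.1669; -0.0246 0.0353]
AᵀP(A−BK) = [6.6579 -2.1178; -2.1178 0.8421]
P' = Q + AᵀP(A−BK) = [8.9079 -2.1178; -2.1178 4.8421]
tr(P') = 13.7500

-0.2437 -0.3267 -1.9502 0.6577


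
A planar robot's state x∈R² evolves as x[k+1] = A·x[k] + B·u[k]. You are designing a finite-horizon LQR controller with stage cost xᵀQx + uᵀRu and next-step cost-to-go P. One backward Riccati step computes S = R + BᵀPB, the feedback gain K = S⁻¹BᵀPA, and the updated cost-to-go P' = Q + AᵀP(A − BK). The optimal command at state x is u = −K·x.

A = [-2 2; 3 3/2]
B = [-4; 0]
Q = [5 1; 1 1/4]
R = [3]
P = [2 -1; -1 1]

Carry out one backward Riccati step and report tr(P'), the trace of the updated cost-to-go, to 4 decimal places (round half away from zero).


13.2429

BᵀP = [-8.0000 4.0000]
S = R + BᵀPB = [3] + [32.0000] = [35.0000]
BᵀPA = [28.0000 -10.0000]
K = S⁻¹·BᵀPA = [0.8000 -0.2857]
A−BK = [1.2000 0.8571; 3.0000 1.5000]
AᵀP(A−BK) = [6.6000 1.5000; 1.5000 1.3929]
P' = Q + AᵀP(A−BK) = [11.6000 2.5000; 2.5000 1.6429]
tr(P') = 13.2429


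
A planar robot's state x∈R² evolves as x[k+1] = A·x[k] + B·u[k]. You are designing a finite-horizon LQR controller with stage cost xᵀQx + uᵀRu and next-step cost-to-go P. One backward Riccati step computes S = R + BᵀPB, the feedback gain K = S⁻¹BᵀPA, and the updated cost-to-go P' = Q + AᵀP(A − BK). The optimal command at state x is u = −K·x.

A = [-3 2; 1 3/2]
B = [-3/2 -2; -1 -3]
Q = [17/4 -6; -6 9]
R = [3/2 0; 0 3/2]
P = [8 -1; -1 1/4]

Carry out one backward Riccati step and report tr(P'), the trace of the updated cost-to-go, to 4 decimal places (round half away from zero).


20.3743

BᵀP = [-11.0000 1.2500; -13.0000 1.2500]
S = R + BᵀPB = [3/2 0; 0 3/2] + [15.2500 18.2500; 18.2500 22.2500] = [16.7500 18.2500; 18.2500 23.7500]
BᵀPA = [34.2500 -20.1250; 40.2500 -24.1250]
K = S⁻¹·BᵀPA = [1.2181 -0.5820; 0.7587 -0.5685]
A−BK = [0.3446 -0.0101; 4.4942 -0.7876]
AᵀP(A−BK) = [5.9913 -2.3065; -2.3065 1.1330]
P' = Q + AᵀP(A−BK) = [10.2413 -8.3065; -8.3065 10.1330]
tr(P') = 20.3743


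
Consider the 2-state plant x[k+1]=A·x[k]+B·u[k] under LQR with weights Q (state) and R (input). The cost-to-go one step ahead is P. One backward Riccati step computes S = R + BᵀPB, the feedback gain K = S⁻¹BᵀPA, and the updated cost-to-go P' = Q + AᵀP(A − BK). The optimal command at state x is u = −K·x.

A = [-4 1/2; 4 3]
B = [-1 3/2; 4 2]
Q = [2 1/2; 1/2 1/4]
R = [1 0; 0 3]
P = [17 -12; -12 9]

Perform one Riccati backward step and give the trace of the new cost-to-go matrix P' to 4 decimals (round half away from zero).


BᵀP = [-65.0000 48.0000; 1.5000 0.0000]
S = R + BᵀPB = [1 0; 0 3] + [257.0000 -1.5000; -1.5000 2.2500] = [258.0000 -1.5000; -1.5000 5.2500]
BᵀPA = [452.0000 111.5000; -6.0000 0.7500]
K = S⁻¹·BᵀPA = [1.7482 0.4337; -0.6434 0.2668]
A−BK = [-1.2867 0.5336; -1.7060 0.7316]
AᵀP(A−BK) = [5.9545 -0.4415; -0.4415 0.6900]
P' = Q + AᵀP(A−BK) = [7.9545 0.0585; 0.0585 0.9400]
tr(P') = 8.8945

8.8945


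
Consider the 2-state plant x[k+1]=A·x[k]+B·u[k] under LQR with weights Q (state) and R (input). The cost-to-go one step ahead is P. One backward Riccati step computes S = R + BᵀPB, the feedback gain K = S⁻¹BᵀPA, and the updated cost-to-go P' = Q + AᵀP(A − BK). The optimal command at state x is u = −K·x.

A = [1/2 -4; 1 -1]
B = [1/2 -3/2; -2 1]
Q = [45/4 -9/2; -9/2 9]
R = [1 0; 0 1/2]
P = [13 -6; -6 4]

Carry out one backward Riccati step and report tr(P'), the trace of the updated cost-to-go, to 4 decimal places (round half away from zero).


BᵀP = [18.5000 -11.0000; -25.5000 13.0000]
S = R + BᵀPB = [1 0; 0 1/2] + [31.2500 -38.7500; -38.7500 51.2500] = [32.2500 -38.7500; -38.7500 51.7500]
BᵀPA = [-1.7500 -63.0000; 0.2500 89.0000]
K = S⁻¹·BᵀPA = [-0.4832 1.1262; -0.3570 2.5631]
A−BK = [0.2061 -0.7184; 0.3906 -1.3107]
AᵀP(A−BK) = [0.4937 -1.6699; -1.6699 6.8350]
P' = Q + AᵀP(A−BK) = [11.7437 -6.1699; -6.1699 15.8350]
tr(P') = 27.5786

27.5786


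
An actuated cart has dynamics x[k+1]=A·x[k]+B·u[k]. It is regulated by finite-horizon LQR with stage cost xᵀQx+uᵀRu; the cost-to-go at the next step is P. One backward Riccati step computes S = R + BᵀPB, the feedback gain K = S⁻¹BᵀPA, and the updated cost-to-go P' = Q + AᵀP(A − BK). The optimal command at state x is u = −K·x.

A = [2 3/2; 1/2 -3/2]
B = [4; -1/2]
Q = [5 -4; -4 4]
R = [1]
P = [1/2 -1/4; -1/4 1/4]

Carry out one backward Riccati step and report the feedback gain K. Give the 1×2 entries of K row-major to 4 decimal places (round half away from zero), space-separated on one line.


0.3665 0.4845

BᵀP = [2.1250 -1.1250]
S = R + BᵀPB = [1] + [9.0625] = [10.0625]
BᵀPA = [3.6875 4.8750]
K = S⁻¹·BᵀPA = [0.3665 0.4845]
A−BK = [0.5342 -0.4379; 0.6832 -1.2578]
AᵀP(A−BK) = [0.2112 0.0885; 0.0885 0.4507]
P' = Q + AᵀP(A−BK) = [5.2112 -3.9115; -3.9115 4.4507]
tr(P') = 9.6619


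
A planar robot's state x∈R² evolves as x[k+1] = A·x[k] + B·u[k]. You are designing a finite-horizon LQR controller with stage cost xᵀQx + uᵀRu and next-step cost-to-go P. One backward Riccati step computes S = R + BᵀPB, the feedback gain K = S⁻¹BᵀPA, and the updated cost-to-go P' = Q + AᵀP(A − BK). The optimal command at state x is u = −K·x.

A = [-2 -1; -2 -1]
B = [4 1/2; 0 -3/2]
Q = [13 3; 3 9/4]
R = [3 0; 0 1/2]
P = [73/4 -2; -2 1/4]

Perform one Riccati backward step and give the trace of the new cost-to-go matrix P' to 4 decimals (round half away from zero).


16.1088

BᵀP = [73.0000 -8.0000; 12.1250 -1.3750]
S = R + BᵀPB = [3 0; 0 1/2] + [292.0000 48.5000; 48.5000 8.1250] = [295.0000 48.5000; 48.5000 8.6250]
BᵀPA = [-130.0000 -65.0000; -21.5000 -10.7500]
K = S⁻¹·BᵀPA = [-0.4086 -0.2043; -0.1952 -0.0976]
A−BK = [-0.2681 -0.1340; -2.2928 -1.1464]
AᵀP(A−BK) = [0.6871 0.3435; 0.3435 0.1718]
P' = Q + AᵀP(A−BK) = [13.6871 3.3435; 3.3435 2.4218]
tr(P') = 16.1088


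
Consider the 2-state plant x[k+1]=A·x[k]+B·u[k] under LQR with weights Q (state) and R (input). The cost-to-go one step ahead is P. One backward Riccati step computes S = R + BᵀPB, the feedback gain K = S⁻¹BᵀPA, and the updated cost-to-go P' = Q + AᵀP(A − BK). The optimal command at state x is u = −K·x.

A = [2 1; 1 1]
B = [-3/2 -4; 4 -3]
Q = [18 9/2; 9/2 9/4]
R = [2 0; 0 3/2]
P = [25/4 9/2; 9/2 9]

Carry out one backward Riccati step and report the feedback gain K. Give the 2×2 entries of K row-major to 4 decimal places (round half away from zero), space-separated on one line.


BᵀP = [8.6250 29.2500; -38.5000 -45.0000]
S = R + BᵀPB = [2 0; 0 3/2] + [104.0625 -122.2500; -122.2500 289.0000] = [106.0625 -122.2500; -122.2500 290.5000]
BᵀPA = [46.5000 37.8750; -122.0000 -83.5000]
K = S⁻¹·BᵀPA = [-0.0886 0.0501; -0.4573 -0.2664]
A−BK = [0.0380 0.0097; -0.0173 0.0006]
AᵀP(A−BK) = [0.3351 0.1754; 0.1754 0.1121]
P' = Q + AᵀP(A−BK) = [18.3351 4.6754; 4.6754 2.3621]
tr(P') = 20.6972

-0.0886 0.0501 -0.4573 -0.2664


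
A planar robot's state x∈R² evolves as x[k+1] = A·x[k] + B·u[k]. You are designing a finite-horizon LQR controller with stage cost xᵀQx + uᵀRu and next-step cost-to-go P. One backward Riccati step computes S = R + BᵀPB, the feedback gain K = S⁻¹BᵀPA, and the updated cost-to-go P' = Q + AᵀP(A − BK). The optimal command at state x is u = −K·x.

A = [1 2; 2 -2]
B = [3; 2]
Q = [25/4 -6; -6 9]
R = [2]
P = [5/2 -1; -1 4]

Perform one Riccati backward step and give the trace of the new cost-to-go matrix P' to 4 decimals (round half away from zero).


BᵀP = [5.5000 5.0000]
S = R + BᵀPB = [2] + [26.5000] = [28.5000]
BᵀPA = [15.5000 1.0000]
K = S⁻¹·BᵀPA = [0.5439 0.0351]
A−BK = [-0.6316 1.8947; 0.9123 -2.0702]
AᵀP(A−BK) = [6.0702 -13.5439; -13.5439 33.9649]
P' = Q + AᵀP(A−BK) = [12.3202 -19.5439; -19.5439 42.9649]
tr(P') = 55.2851

55.2851


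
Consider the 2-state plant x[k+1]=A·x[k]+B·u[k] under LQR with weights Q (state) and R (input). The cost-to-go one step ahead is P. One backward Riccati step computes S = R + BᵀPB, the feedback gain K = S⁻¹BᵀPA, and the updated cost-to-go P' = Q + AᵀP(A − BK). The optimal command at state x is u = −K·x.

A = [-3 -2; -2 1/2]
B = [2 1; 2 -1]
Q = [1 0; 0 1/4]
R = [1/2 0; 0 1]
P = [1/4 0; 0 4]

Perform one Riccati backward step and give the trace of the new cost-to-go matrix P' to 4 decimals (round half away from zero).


BᵀP = [0.5000 8.0000; 0.2500 -4.0000]
S = R + BᵀPB = [1/2 0; 0 1] + [17.0000 -7.5000; -7.5000 4.2500] = [17.5000 -7.5000; -7.5000 5.2500]
BᵀPA = [-17.5000 3.0000; 7.2500 -2.5000]
K = S⁻¹·BᵀPA = [-1.0526 -0.0842; -0.1228 -0.5965]
A−BK = [-0.7719 -1.2351; -0.0175 0.0719]
AᵀP(A−BK) = [0.7193 0.3509; 0.3509 0.7614]
P' = Q + AᵀP(A−BK) = [1.7193 0.3509; 0.3509 1.0114]
tr(P') = 2.7307

2.7307


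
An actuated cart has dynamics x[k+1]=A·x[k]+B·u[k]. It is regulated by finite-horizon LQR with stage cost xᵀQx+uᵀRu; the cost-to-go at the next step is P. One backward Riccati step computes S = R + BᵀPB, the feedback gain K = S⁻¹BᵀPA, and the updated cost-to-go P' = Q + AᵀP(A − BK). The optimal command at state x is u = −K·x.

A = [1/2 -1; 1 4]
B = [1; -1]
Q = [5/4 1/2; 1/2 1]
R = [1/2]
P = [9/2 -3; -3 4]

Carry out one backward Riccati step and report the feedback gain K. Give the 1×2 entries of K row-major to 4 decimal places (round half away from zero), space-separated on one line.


-0.2167 -2.3667

BᵀP = [7.5000 -7.0000]
S = R + BᵀPB = [1/2] + [14.5000] = [15.0000]
BᵀPA = [-3.2500 -35.5000]
K = S⁻¹·BᵀPA = [-0.2167 -2.3667]
A−BK = [0.7167 1.3667; 0.7833 1.6333]
AᵀP(A−BK) = [1.4208 3.0583; 3.0583 8.4833]
P' = Q + AᵀP(A−BK) = [2.6708 3.5583; 3.5583 9.4833]
tr(P') = 12.1542


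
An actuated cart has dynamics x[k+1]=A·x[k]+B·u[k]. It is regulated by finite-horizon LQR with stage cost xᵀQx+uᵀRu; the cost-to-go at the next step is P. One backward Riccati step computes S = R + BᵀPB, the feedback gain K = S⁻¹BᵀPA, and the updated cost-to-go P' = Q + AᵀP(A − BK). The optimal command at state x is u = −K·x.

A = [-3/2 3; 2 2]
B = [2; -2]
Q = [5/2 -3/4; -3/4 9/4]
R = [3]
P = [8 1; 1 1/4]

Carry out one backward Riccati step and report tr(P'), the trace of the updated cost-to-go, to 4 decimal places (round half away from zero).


18.8571

BᵀP = [14.0000 1.5000]
S = R + BᵀPB = [3] + [25.0000] = [28.0000]
BᵀPA = [-18.0000 45.0000]
K = S⁻¹·BᵀPA = [-0.6429 1.6071]
A−BK = [-0.2143 -0.2143; 0.7143 5.2143]
AᵀP(A−BK) = [1.4286 -3.0714; -3.0714 12.6786]
P' = Q + AᵀP(A−BK) = [3.9286 -3.8214; -3.8214 14.9286]
tr(P') = 18.8571


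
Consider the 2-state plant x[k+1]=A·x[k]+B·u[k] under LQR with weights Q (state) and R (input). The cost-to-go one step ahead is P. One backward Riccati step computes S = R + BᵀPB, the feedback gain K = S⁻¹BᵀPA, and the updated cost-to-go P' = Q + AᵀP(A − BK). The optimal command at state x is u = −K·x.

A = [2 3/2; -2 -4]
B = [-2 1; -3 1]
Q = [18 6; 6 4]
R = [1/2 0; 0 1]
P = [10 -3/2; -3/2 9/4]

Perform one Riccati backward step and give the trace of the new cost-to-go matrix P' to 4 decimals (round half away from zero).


106.6742

BᵀP = [-15.5000 -3.7500; 8.5000 0.7500]
S = R + BᵀPB = [1/2 0; 0 1] + [42.2500 -19.2500; -19.2500 9.2500] = [42.7500 -19.2500; -19.2500 10.2500]
BᵀPA = [-23.5000 -8.2500; 15.5000 9.7500]
K = S⁻¹·BᵀPA = [0.8503 1.5250; 3.1091 3.8152]
A−BK = [0.5915 0.7348; -2.5582 -3.2403]
AᵀP(A−BK) = [32.7911 41.2015; 41.2015 51.8831]
P' = Q + AᵀP(A−BK) = [50.7911 47.2015; 47.2015 55.8831]
tr(P') = 106.6742


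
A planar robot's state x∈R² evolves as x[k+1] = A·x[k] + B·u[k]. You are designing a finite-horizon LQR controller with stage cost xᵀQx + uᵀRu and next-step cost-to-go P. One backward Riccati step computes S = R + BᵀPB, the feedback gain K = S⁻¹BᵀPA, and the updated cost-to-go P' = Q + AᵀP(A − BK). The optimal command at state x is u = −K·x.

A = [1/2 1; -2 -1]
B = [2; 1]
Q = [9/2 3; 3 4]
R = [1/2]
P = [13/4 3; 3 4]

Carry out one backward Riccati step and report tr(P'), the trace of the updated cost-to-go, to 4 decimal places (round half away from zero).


BᵀP = [9.5000 10.0000]
S = R + BᵀPB = [1/2] + [29.0000] = [29.5000]
BᵀPA = [-15.2500 -0.5000]
K = S⁻¹·BᵀPA = [-0.5169 -0.0169]
A−BK = [1.5339 1.0339; -1.4831 -0.9831]
AᵀP(A−BK) = [2.9290 1.8665; 1.8665 1.2415]
P' = Q + AᵀP(A−BK) = [7.4290 4.8665; 4.8665 5.2415]
tr(P') = 12.6706

12.6706


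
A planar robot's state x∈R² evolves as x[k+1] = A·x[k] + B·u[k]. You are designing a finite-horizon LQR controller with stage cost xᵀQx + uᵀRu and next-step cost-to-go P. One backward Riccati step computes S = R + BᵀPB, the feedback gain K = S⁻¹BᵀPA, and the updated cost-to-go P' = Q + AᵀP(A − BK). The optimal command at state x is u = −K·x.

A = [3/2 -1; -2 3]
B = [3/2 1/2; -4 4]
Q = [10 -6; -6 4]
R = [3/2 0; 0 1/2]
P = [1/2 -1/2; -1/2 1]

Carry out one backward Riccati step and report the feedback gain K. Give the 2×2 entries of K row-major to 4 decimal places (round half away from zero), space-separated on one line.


BᵀP = [2.7500 -4.7500; -1.7500 3.7500]
S = R + BᵀPB = [3/2 0; 0 1/2] + [23.1250 -17.6250; -17.6250 14.1250] = [24.6250 -17.6250; -17.6250 14.6250]
BᵀPA = [13.6250 -17.0000; -10.1250 13.0000]
K = S⁻¹·BᵀPA = [0.4205 -0.3939; -0.1856 0.4141]
A−BK = [0.9621 -0.6162; 0.4242 -0.2323]
AᵀP(A−BK) = [0.5170 -0.4394; -0.4394 0.4192]
P' = Q + AᵀP(A−BK) = [10.5170 -6.4394; -6.4394 4.4192]
tr(P') = 14.9362

0.4205 -0.3939 -0.1856 0.4141


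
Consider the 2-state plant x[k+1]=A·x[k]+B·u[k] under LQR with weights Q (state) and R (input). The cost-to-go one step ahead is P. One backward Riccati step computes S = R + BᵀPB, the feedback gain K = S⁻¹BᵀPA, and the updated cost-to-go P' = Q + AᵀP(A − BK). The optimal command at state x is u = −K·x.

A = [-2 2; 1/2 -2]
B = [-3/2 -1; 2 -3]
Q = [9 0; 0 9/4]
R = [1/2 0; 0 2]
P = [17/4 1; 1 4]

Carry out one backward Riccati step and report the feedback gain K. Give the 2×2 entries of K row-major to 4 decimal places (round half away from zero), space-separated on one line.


0.9469 -1.1843 0.4626 -0.1329

BᵀP = [-4.3750 6.5000; -7.2500 -13.0000]
S = R + BᵀPB = [1/2 0; 0 2] + [19.5625 -15.1250; -15.1250 46.2500] = [20.0625 -15.1250; -15.1250 48.2500]
BᵀPA = [12.0000 -21.7500; 8.0000 11.5000]
K = S⁻¹·BᵀPA = [0.9469 -1.1843; 0.4626 -0.1329]
A−BK = [-0.1170 0.0906; -0.0059 -0.0301]
AᵀP(A−BK) = [0.9361 -0.7251; -0.7251 0.7697]
P' = Q + AᵀP(A−BK) = [9.9361 -0.7251; -0.7251 3.0197]
tr(P') = 12.9558


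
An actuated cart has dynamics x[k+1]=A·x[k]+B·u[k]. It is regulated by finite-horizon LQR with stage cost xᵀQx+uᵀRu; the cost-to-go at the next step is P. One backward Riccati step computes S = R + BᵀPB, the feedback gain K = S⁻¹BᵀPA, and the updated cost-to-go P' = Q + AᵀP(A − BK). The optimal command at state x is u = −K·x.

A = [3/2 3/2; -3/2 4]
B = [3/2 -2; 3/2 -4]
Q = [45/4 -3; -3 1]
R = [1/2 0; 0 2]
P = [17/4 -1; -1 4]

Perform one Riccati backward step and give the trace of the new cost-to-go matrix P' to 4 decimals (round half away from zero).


BᵀP = [4.8750 4.5000; -4.5000 -14.0000]
S = R + BᵀPB = [1/2 0; 0 2] + [14.0625 -27.7500; -27.7500 65.0000] = [14.5625 -27.7500; -27.7500 67.0000]
BᵀPA = [0.5625 25.3125; 14.2500 -62.7500]
K = S⁻¹·BᵀPA = [2.1064 -0.2207; 1.0851 -1.0280]
A−BK = [0.5106 -0.2249; -0.3191 0.2191]
AᵀP(A−BK) = [6.4149 -3.4149; -3.4149 2.6435]
P' = Q + AᵀP(A−BK) = [17.6649 -6.4149; -6.4149 3.6435]
tr(P') = 21.3084

21.3084


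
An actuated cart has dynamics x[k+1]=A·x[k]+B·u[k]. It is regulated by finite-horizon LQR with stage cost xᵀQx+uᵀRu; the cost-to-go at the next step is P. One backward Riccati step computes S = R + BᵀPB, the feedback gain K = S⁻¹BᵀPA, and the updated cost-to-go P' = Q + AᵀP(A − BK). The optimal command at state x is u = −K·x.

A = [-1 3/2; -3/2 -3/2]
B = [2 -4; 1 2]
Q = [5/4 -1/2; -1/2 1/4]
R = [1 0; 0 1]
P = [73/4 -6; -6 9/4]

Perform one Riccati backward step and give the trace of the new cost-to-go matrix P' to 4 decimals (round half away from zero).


BᵀP = [30.5000 -9.7500; -85.0000 28.5000]
S = R + BᵀPB = [1 0; 0 1] + [51.2500 -141.5000; -141.5000 397.0000] = [52.2500 -141.5000; -141.5000 398.0000]
BᵀPA = [-15.8750 60.3750; 42.2500 -170.2500]
K = S⁻¹·BᵀPA = [-0.4395 -0.0790; -0.0501 -0.4559]
A−BK = [-0.3214 -0.1654; -0.9602 -0.5092]
AᵀP(A−BK) = [0.4521 0.1930; 0.1930 0.2861]
P' = Q + AᵀP(A−BK) = [1.7021 -0.3070; -0.3070 0.5361]
tr(P') = 2.2381

2.2381


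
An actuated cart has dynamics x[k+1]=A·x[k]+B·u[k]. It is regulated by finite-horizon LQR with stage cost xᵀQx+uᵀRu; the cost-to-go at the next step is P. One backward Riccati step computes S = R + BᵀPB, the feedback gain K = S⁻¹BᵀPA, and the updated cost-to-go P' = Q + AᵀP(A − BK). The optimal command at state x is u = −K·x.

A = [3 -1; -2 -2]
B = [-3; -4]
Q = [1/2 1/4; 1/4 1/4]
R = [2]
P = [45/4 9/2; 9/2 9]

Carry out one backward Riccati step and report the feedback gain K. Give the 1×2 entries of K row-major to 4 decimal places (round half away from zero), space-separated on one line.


BᵀP = [-51.7500 -49.5000]
S = R + BᵀPB = [2] + [353.2500] = [355.2500]
BᵀPA = [-56.2500 150.7500]
K = S⁻¹·BᵀPA = [-0.1583 0.4243]
A−BK = [2.5250 0.2730; -2.6334 -0.3026]
AᵀP(A−BK) = [74.3434 8.1196; 8.1196 1.2794]
P' = Q + AᵀP(A−BK) = [74.8434 8.3696; 8.3696 1.5294]
tr(P') = 76.3728

-0.1583 0.4243


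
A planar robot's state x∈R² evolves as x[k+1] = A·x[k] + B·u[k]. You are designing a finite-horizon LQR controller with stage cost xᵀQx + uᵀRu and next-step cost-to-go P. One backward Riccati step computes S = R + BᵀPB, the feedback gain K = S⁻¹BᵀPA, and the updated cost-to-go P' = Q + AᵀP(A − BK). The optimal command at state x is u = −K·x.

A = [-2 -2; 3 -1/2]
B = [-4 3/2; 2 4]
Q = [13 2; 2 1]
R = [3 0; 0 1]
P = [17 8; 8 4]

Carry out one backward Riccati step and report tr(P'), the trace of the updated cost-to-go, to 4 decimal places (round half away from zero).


BᵀP = [-52.0000 -24.0000; 57.5000 28.0000]
S = R + BᵀPB = [3 0; 0 1] + [160.0000 -174.0000; -174.0000 198.2500] = [163.0000 -174.0000; -174.0000 199.2500]
BᵀPA = [32.0000 116.0000; -31.0000 -129.0000]
K = S⁻¹·BᵀPA = [0.4460 0.3029; 0.2339 -0.3829]
A−BK = [-0.5668 -0.2139; 1.1724 0.4256]
AᵀP(A−BK) = [0.9788 0.4367; 0.4367 0.4677]
P' = Q + AᵀP(A−BK) = [13.9788 2.4367; 2.4367 1.4677]
tr(P') = 15.4465

15.4465


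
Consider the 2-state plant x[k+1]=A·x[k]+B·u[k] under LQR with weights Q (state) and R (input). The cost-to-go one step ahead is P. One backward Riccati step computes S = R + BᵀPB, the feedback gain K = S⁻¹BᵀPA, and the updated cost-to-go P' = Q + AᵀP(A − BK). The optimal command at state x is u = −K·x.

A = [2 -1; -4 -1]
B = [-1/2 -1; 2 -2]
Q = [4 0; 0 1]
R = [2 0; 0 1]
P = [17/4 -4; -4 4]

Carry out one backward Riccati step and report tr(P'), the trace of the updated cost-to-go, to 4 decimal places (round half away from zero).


14.6662

BᵀP = [-10.1250 10.0000; 3.7500 -4.0000]
S = R + BᵀPB = [2 0; 0 1] + [25.0625 -9.8750; -9.8750 4.2500] = [27.0625 -9.8750; -9.8750 5.2500]
BᵀPA = [-60.2500 0.1250; 23.5000 0.2500]
K = S⁻¹·BᵀPA = [-1.8906 0.0701; 0.9201 0.1795]
A−BK = [1.9748 -0.7854; 1.6213 -0.7812]
AᵀP(A−BK) = [9.4698 -0.4937; -0.4937 0.1964]
P' = Q + AᵀP(A−BK) = [13.4698 -0.4937; -0.4937 1.1964]
tr(P') = 14.6662


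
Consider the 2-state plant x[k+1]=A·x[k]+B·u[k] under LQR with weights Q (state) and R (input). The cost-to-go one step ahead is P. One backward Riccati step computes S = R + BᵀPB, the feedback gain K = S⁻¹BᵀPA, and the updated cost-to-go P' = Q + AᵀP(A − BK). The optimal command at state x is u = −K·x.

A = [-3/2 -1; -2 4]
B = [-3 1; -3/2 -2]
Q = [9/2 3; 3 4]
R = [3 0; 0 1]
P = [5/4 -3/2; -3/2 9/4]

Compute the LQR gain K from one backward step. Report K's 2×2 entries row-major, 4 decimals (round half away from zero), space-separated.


0.2447 -0.0283 0.3793 -1.6438

BᵀP = [-1.5000 1.1250; 4.2500 -6.0000]
S = R + BᵀPB = [3 0; 0 1] + [2.8125 -3.7500; -3.7500 16.2500] = [5.8125 -3.7500; -3.7500 17.2500]
BᵀPA = [0.0000 6.0000; 5.6250 -28.2500]
K = S⁻¹·BᵀPA = [0.2447 -0.0283; 0.3793 -1.6438]
A−BK = [-1.1452 0.5590; -0.8744 0.6699]
AᵀP(A−BK) = [0.6790 -0.8785; -0.8785 2.9815]
P' = Q + AᵀP(A−BK) = [5.1790 2.1215; 2.1215 6.9815]
tr(P') = 12.1605


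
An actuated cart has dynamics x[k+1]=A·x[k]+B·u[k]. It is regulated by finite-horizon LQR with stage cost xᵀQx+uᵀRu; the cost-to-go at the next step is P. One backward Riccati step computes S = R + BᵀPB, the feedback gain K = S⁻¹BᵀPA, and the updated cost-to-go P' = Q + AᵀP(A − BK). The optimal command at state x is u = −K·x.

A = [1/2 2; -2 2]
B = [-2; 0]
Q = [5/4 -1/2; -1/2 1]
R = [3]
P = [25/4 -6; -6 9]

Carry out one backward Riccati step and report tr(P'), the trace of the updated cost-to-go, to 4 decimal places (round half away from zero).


32.0960

BᵀP = [-12.5000 12.0000]
S = R + BᵀPB = [3] + [25.0000] = [28.0000]
BᵀPA = [-30.2500 -1.0000]
K = S⁻¹·BᵀPA = [-1.0804 -0.0357]
A−BK = [-1.6607 1.9286; -2.0000 2.0000]
AᵀP(A−BK) = [16.8817 -12.8304; -12.8304 12.9643]
P' = Q + AᵀP(A−BK) = [18.1317 -13.3304; -13.3304 13.9643]
tr(P') = 32.0960
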